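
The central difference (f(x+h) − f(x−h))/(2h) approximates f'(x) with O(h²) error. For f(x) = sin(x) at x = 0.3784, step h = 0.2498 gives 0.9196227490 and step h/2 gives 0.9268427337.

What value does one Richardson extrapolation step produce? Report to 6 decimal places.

Leading term ∝ h^2; use weight 4 = 2^2.
Top: 4(0.9268427337) − (0.9196227490) = 2.7877481858
Divide by 2^2 − 1 = 3.
Extrapolated: 2.7877481858 / 3 = 0.9292493953

0.929249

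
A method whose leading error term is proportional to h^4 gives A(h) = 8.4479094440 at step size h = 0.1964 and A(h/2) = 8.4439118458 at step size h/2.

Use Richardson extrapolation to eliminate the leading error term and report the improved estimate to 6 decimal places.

Order 4 gives 2^r = 16 and 2^r − 1 = 15.
Numerator 16×A(h/2) − A(h) = 16×8.4439118458 − 8.4479094440 = 126.6546800888
Divide by 2^4 − 1 = 15.
Result: 8.4436453393
Correction |R − A(h/2)| = 2.665e-04; gap |A(h/2) − A(h)| = 3.998e-03.

8.443645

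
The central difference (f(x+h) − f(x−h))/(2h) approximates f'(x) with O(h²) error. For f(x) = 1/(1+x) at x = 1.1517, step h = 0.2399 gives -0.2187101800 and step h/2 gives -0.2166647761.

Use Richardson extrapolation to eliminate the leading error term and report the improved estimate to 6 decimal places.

The method has order 2: 2^2 = 4.
A(h/2) − A(h) = -0.2166647761 − (-0.2187101800) = 0.0020454039
Divide by 2^2 − 1 = 3: 0.0020454039/3 = 0.0006818013
R = -0.2166647761 + 0.0006818013 = -0.2159829748
Shift from A(h/2): +0.0006818013.

-0.215983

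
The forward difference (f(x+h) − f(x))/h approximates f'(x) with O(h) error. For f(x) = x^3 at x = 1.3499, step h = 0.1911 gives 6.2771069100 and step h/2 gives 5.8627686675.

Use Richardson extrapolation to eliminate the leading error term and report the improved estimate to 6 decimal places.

5.448430

Method order is 1; weight 2^1 = 2.
2^1*A(h/2) = 11.7255373350; minus A(h) gives 5.4484304250.
R = 5.4484304250/1 = 5.4484304250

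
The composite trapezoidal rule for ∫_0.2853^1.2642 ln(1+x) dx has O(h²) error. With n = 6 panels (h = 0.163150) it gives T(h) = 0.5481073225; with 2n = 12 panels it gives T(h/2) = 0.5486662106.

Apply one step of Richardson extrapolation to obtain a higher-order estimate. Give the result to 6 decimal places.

0.548853

Method order is 2; weight 2^2 = 4.
Difference of the inputs: 0.5486662106 − 0.5481073225 = 0.0005588881
Correction (A(h/2) − A(h))/(4 − 1) = 0.0005588881/3 = 0.0001862960
R = 0.5486662106 + 0.0001862960 = 0.5488525066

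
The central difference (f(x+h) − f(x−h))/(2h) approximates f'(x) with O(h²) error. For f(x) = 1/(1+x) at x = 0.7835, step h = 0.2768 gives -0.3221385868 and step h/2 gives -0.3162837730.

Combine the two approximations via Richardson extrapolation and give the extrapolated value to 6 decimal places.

-0.314332

Method order is 2; weight 2^2 = 4.
A(h/2) − A(h) = -0.3162837730 − (-0.3221385868) = 0.0058548138
Correction (A(h/2) − A(h))/(4 − 1) = 0.0058548138/3 = 0.0019516046
R = -0.3162837730 + 0.0019516046 = -0.3143321684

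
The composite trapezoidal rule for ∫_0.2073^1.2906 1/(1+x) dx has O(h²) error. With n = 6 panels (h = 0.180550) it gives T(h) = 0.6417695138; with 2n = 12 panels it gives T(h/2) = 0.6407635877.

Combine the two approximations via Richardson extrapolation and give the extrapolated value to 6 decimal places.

Order 2 gives 2^r = 4 and 2^r − 1 = 3.
Weighted: 2.5630543508 − 0.6417695138 = 1.9212848370
R = 1.9212848370/3 = 0.6404282790

0.640428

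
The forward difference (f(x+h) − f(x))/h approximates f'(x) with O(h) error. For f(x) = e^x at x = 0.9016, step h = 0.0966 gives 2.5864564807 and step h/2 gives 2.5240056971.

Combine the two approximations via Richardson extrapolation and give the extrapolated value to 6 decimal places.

2.461555

r = 1: numerator weight 2, denominator 1.
Difference of the inputs: 2.5240056971 − 2.5864564807 = -0.0624507836
Divide by 2^1 − 1 = 1: (-0.0624507836)/1 = -0.0624507836
R = 2.5240056971 − 0.0624507836 = 2.4615549135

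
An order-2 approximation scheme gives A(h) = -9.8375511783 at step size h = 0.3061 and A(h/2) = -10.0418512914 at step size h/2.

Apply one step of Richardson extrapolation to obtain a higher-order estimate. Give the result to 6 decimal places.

-10.109951

Leading term ∝ h^2; use weight 4 = 2^2.
Numerator 4×A(h/2) − A(h) = 4×(-10.0418512914) − (-9.8375511783) = -30.3298539873
Extrapolated: (-30.3298539873) / 3 = -10.1099513291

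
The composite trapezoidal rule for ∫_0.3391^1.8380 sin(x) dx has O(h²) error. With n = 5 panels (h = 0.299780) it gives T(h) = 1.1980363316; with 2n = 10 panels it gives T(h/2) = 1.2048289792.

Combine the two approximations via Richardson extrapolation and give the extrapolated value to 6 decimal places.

1.207093

Order 2 gives 2^r = 4 and 2^r − 1 = 3.
2^2*A(h/2) = 4.8193159168; minus A(h) gives 3.6212795852.
3.6212795852 ÷ 3 = 1.2070931951
Correction |R − A(h/2)| = 2.264e-03; gap |A(h/2) − A(h)| = 6.793e-03.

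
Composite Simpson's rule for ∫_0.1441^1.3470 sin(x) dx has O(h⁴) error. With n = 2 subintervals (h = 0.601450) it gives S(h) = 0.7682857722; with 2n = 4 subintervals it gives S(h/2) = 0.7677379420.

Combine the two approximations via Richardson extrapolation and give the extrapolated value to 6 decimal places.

Leading term ∝ h^4; use weight 16 = 2^4.
Difference of the inputs: 0.7677379420 − 0.7682857722 = -0.0005478302
Correction (A(h/2) − A(h))/(16 − 1) = (-0.0005478302)/15 = -0.0000365220
R = 0.7677379420 − 0.0000365220 = 0.7677014200
Correction |R − A(h/2)| = 3.652e-05; gap |A(h/2) − A(h)| = 5.478e-04.

0.767701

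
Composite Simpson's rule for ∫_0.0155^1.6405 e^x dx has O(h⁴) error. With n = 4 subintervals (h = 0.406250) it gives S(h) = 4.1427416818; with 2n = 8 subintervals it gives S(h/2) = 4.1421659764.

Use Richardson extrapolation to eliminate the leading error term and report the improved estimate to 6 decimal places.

4.142128

Leading term ∝ h^4; use weight 16 = 2^4.
16*4.1421659764 − 4.1427416818 = 62.1319139406
Divide by 2^4 − 1 = 15.
Extrapolated: 62.1319139406 / 15 = 4.1421275960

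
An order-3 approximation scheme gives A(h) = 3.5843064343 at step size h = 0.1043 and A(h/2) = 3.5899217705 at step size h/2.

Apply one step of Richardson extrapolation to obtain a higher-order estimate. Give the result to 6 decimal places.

r = 3, so 2^r = 8.
Weighted: 28.7193741640 − 3.5843064343 = 25.1350677297
Denominator 8 − 1 = 7.
(8*3.5899217705 − 3.5843064343)/(8 − 1) = 3.5907239614
Gap between inputs: 5.615e-03; correction applied: +0.0008021909.

3.590724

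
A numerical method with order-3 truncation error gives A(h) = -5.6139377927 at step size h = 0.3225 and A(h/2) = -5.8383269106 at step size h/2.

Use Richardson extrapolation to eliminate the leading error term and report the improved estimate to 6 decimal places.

-5.870382

r = 3: numerator weight 8, denominator 7.
Weighted: (-46.7066152848) − (-5.6139377927) = -41.0926774921
Divide by 2^3 − 1 = 7.
(8*(-5.8383269106) − (-5.6139377927))/(8 − 1) = -5.8703824989
Shift from A(h/2): −0.0320555883.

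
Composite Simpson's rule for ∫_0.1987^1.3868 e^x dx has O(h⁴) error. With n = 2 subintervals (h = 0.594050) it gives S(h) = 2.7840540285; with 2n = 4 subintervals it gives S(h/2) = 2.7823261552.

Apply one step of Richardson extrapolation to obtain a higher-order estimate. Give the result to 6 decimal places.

2.782211

r = 4, so 2^r = 16.
Numerator 16*A(h/2) − A(h) = 16*2.7823261552 − 2.7840540285 = 41.7331644547
Denominator 16 − 1 = 15.
R = 41.7331644547/15 = 2.7822109636
Gap between inputs: 1.728e-03; correction applied: −0.0001151916.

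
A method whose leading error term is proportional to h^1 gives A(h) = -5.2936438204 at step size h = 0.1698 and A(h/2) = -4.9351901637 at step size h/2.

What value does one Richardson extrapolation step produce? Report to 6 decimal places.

With r = 1 the leading error scales as h^1, so the weight is 2^1 = 2.
2^1×A(h/2) = -9.8703803274; minus A(h) gives -4.5767365070.
Denominator 2 − 1 = 1.
So the Richardson estimate is -4.5767365070.
Correction |R − A(h/2)| = 3.585e-01; gap |A(h/2) − A(h)| = 3.585e-01.

-4.576737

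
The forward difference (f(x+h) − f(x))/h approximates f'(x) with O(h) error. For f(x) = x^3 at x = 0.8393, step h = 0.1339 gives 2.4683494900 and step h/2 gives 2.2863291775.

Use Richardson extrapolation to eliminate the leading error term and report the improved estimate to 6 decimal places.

2.104309

r = 1, so 2^r = 2.
2·2.2863291775 − 2.4683494900 = 2.1043088650
Denominator 2 − 1 = 1.
(2·2.2863291775 − 2.4683494900)/(2 − 1) = 2.1043088650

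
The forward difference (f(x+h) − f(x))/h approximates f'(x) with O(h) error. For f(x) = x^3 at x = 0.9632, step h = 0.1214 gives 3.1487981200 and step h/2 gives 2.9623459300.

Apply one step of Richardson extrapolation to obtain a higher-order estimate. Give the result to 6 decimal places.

2.775894

The method has order 1: 2^1 = 2.
Numerator 2·A(h/2) − A(h) = 2·2.9623459300 − 3.1487981200 = 2.7758937400
Divide by 2^1 − 1 = 1.
R = 2.7758937400/1 = 2.7758937400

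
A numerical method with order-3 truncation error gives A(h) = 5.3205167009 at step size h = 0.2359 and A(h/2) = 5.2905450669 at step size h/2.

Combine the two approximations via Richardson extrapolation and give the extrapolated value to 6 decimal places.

5.286263

Method order is 3; weight 2^3 = 8.
8 × 5.2905450669 = 42.3243605352; 42.3243605352 − 5.3205167009 = 37.0038438343
Denominator 8 − 1 = 7.
R = 37.0038438343/7 = 5.2862634049
Gap between inputs: 2.997e-02; correction applied: −0.0042816620.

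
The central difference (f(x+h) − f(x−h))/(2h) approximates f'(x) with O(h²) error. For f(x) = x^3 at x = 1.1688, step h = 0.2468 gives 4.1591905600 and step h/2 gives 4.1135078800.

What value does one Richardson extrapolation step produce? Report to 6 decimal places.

With r = 2 the leading error scales as h^2, so the weight is 2^2 = 4.
Top: 4(4.1135078800) − (4.1591905600) = 12.2948409600
Denominator 4 − 1 = 3.
Extrapolated: 12.2948409600 / 3 = 4.0982803200

4.098280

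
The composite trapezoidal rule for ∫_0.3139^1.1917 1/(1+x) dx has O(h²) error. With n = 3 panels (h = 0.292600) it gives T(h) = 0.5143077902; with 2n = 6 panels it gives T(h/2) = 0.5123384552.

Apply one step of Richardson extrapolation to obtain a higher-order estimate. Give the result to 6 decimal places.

0.511682

r = 2: numerator weight 4, denominator 3.
4·0.5123384552 − 0.5143077902 = 1.5350460306
Divide by 2^2 − 1 = 3.
R = 1.5350460306/3 = 0.5116820102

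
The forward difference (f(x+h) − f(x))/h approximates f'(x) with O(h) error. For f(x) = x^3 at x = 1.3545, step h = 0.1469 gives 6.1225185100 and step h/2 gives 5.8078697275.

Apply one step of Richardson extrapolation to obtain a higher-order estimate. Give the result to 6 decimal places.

r = 1: numerator weight 2, denominator 1.
2 × 5.8078697275 = 11.6157394550; subtract 6.1225185100 → 5.4932209450
Divide by 2^1 − 1 = 1.
Result: 5.4932209450

5.493221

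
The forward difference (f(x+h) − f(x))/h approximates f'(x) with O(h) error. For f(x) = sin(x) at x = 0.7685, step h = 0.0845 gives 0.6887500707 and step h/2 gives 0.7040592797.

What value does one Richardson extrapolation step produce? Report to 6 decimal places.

Error is O(h^1); halving h shrinks it by 2^1 = 2.
2^1×A(h/2) = 1.4081185594; minus A(h) gives 0.7193684887.
Denominator 2 − 1 = 1.
0.7193684887 ÷ 1 = 0.7193684887

0.719368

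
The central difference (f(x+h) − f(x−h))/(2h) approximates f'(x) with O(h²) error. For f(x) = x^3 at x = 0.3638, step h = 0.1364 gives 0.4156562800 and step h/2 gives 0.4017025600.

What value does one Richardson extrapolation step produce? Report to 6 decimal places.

0.397051

r = 2, so 2^r = 4.
Weighted: 1.6068102400 − 0.4156562800 = 1.1911539600
Divide by 2^2 − 1 = 3.
Extrapolated: 1.1911539600 / 3 = 0.3970513200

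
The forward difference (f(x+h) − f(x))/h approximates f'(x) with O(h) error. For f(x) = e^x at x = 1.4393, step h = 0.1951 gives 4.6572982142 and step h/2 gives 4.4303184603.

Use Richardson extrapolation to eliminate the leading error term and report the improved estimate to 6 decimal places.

r = 1: numerator weight 2, denominator 1.
A(h/2) − A(h) = 4.4303184603 − 4.6572982142 = -0.2269797539
Correction (A(h/2) − A(h))/(2 − 1) = (-0.2269797539)/1 = -0.2269797539
R = A(h/2) + (A(h/2) − A(h))/1 = 4.4303184603 − 0.2269797539 = 4.2033387064

4.203339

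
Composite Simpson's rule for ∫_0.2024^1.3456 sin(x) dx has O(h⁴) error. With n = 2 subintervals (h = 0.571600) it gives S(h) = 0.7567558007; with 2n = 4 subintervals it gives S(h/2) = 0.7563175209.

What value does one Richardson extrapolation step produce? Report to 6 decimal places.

0.756288

Order 4 gives 2^r = 16 and 2^r − 1 = 15.
2^4 × A(h/2) = 12.1010803344; minus A(h) gives 11.3443245337.
Denominator 16 − 1 = 15.
R = 11.3443245337/15 = 0.7562883022
Shift from A(h/2): −0.0000292187.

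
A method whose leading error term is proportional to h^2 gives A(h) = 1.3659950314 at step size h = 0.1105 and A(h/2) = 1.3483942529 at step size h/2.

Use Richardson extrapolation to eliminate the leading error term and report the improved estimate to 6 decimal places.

1.342527

Method order is 2; weight 2^2 = 4.
Weighted: 5.3935770116 − 1.3659950314 = 4.0275819802
Denominator 4 − 1 = 3.
Extrapolated: 4.0275819802 / 3 = 1.3425273267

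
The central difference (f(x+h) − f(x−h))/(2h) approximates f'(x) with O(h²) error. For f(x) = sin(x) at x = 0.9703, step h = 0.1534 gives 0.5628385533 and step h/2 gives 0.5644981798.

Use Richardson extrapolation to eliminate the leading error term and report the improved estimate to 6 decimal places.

0.565051

Error is O(h^2); halving h shrinks it by 2^2 = 4.
2^2·A(h/2) = 2.2579927192; minus A(h) gives 1.6951541659.
R = 1.6951541659/3 = 0.5650513886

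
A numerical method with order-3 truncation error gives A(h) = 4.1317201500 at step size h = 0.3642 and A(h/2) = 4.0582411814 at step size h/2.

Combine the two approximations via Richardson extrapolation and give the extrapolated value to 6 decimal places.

Error is O(h^3); halving h shrinks it by 2^3 = 8.
8*4.0582411814 = 32.4659294512; subtract 4.1317201500 → 28.3342093012
(8*4.0582411814 − 4.1317201500)/(8 − 1) = 4.0477441859
Shift from A(h/2): −0.0104969955.

4.047744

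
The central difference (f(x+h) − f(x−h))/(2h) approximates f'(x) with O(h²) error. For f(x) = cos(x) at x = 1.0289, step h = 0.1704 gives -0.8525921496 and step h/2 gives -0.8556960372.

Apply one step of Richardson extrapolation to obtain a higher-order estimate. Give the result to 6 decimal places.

-0.856731

Leading term ∝ h^2; use weight 4 = 2^2.
4×(-0.8556960372) = -3.4227841488; (-3.4227841488) − (-0.8525921496) = -2.5701919992
Denominator 4 − 1 = 3.
Result: -0.8567306664
Correction |R − A(h/2)| = 1.035e-03; gap |A(h/2) − A(h)| = 3.104e-03.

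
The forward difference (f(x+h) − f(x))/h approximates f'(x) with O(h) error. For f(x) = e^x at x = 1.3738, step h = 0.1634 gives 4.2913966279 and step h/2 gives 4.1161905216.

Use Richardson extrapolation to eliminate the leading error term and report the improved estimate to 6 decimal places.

r = 1: numerator weight 2, denominator 1.
Numerator 2 × A(h/2) − A(h) = 2 × 4.1161905216 − 4.2913966279 = 3.9409844153
Divide by 2^1 − 1 = 1.
(2 × 4.1161905216 − 4.2913966279)/(2 − 1) = 3.9409844153

3.940984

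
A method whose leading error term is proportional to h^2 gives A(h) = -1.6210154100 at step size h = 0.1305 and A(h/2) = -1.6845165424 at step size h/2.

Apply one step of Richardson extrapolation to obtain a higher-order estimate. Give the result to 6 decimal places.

-1.705684

The method has order 2: 2^2 = 4.
4 × (-1.6845165424) = -6.7380661696; (-6.7380661696) − (-1.6210154100) = -5.1170507596
Denominator 4 − 1 = 3.
R = (-5.1170507596)/3 = -1.7056835865
Gap between inputs: 6.350e-02; correction applied: −0.0211670441.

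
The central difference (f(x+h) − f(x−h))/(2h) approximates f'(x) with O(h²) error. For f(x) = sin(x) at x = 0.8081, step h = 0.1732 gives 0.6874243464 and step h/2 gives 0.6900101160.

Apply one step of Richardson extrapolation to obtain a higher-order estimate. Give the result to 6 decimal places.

0.690872

r = 2, so 2^r = 4.
4*0.6900101160 = 2.7600404640; 2.7600404640 − 0.6874243464 = 2.0726161176
2.0726161176 ÷ 3 = 0.6908720392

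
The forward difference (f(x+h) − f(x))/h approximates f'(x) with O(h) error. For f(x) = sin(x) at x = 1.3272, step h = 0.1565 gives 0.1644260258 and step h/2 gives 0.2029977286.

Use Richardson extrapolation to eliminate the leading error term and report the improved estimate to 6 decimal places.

r = 1, so 2^r = 2.
2×0.2029977286 − 0.1644260258 = 0.2415694314
Extrapolated: 0.2415694314 / 1 = 0.2415694314
Gap between inputs: 3.857e-02; correction applied: +0.0385717028.

0.241569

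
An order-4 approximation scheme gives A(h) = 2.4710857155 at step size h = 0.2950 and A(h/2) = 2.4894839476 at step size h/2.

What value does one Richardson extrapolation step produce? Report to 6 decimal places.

r = 4: numerator weight 16, denominator 15.
2^4×A(h/2) = 39.8317431616; minus A(h) gives 37.3606574461.
Extrapolated: 37.3606574461 / 15 = 2.4907104964
Correction |R − A(h/2)| = 1.227e-03; gap |A(h/2) − A(h)| = 1.840e-02.

2.490710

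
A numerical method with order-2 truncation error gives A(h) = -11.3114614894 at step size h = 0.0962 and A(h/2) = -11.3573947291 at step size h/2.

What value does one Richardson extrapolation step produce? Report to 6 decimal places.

-11.372706

r = 2, so 2^r = 4.
2^2×A(h/2) = -45.4295789164; minus A(h) gives -34.1181174270.
R = (-34.1181174270)/3 = -11.3727058090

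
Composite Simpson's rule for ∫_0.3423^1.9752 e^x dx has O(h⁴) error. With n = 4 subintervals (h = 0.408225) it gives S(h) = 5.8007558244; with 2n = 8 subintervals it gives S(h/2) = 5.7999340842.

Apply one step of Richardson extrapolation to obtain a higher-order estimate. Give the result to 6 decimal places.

5.799879

The method has order 4: 2^4 = 16.
Difference of the inputs: 5.7999340842 − 5.8007558244 = -0.0008217402
Divide by 2^4 − 1 = 15: (-0.0008217402)/15 = -0.0000547827
R = A(h/2) + (A(h/2) − A(h))/15 = 5.7999340842 − 0.0000547827 = 5.7998793015
Shift from A(h/2): −0.0000547827.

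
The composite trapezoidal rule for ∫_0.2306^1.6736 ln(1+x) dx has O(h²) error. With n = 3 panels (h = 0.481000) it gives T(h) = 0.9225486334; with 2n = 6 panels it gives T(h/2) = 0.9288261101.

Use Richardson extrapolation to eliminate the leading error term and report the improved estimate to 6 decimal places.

0.930919

Method order is 2; weight 2^2 = 4.
Weighted: 3.7153044404 − 0.9225486334 = 2.7927558070
Extrapolated: 2.7927558070 / 3 = 0.9309186023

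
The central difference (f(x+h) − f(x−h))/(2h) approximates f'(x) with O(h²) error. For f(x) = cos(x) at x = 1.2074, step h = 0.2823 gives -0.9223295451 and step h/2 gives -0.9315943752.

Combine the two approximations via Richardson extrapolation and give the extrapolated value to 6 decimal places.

r = 2: numerator weight 4, denominator 3.
Difference of the inputs: -0.9315943752 − (-0.9223295451) = -0.0092648301
Divide by 2^2 − 1 = 3: (-0.0092648301)/3 = -0.0030882767
R = A(h/2) + (A(h/2) − A(h))/3 = -0.9315943752 − 0.0030882767 = -0.9346826519
Gap between inputs: 9.265e-03; correction applied: −0.0030882767.

-0.934683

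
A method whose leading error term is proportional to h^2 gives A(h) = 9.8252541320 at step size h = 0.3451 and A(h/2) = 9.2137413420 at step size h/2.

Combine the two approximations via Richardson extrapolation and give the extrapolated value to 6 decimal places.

Order 2 gives 2^r = 4 and 2^r − 1 = 3.
4*9.2137413420 − 9.8252541320 = 27.0297112360
R = 27.0297112360/3 = 9.0099037453
Correction |R − A(h/2)| = 2.038e-01; gap |A(h/2) − A(h)| = 6.115e-01.

9.009904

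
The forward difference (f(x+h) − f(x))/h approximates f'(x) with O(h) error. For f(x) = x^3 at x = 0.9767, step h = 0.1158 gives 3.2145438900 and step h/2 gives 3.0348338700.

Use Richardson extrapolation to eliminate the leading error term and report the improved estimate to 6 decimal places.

2.855124

The method has order 1: 2^1 = 2.
A(h/2) − A(h) = 3.0348338700 − 3.2145438900 = -0.1797100200
Divide by 2^1 − 1 = 1: (-0.1797100200)/1 = -0.1797100200
R = 3.0348338700 − 0.1797100200 = 2.8551238500
Gap between inputs: 1.797e-01; correction applied: −0.1797100200.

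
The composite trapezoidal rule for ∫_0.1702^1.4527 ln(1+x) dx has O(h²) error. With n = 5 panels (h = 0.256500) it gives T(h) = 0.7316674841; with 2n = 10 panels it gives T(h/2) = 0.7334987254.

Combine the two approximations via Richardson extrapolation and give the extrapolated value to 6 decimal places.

0.734109

Order 2 gives 2^r = 4 and 2^r − 1 = 3.
4*0.7334987254 = 2.9339949016; 2.9339949016 − 0.7316674841 = 2.2023274175
Extrapolated: 2.2023274175 / 3 = 0.7341091392
Gap between inputs: 1.831e-03; correction applied: +0.0006104138.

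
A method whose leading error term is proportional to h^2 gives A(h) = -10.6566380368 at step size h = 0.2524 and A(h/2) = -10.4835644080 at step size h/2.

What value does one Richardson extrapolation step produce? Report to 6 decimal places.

-10.425873

r = 2: numerator weight 4, denominator 3.
2^2 × A(h/2) = -41.9342576320; minus A(h) gives -31.2776195952.
Divide by 2^2 − 1 = 3.
R = (-31.2776195952)/3 = -10.4258731984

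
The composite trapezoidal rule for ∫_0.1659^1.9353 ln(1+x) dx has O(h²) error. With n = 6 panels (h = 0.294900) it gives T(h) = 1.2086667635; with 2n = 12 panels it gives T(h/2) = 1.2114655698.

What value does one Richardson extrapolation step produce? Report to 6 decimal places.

Order 2 gives 2^r = 4 and 2^r − 1 = 3.
A(h/2) − A(h) = 1.2114655698 − 1.2086667635 = 0.0027988063
Divide by 2^2 − 1 = 3: 0.0027988063/3 = 0.0009329354
R = A(h/2) + (A(h/2) − A(h))/3 = 1.2114655698 + 0.0009329354 = 1.2123985052

1.212399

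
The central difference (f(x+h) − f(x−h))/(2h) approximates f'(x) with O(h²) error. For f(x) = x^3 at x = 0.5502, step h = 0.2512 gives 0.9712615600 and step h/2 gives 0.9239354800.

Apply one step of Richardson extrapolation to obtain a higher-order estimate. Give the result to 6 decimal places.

0.908160

Leading term ∝ h^2; use weight 4 = 2^2.
Weighted: 3.6957419200 − 0.9712615600 = 2.7244803600
Extrapolated: 2.7244803600 / 3 = 0.9081601200
Shift from A(h/2): −0.0157753600.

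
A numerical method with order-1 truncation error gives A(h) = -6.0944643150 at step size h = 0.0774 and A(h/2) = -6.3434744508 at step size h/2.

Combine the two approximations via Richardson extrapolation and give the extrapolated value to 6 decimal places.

-6.592485

r = 1, so 2^r = 2.
Top: 2(-6.3434744508) − (-6.0944643150) = -6.5924845866
Denominator 2 − 1 = 1.
(-6.5924845866) ÷ 1 = -6.5924845866
Shift from A(h/2): −0.2490101358.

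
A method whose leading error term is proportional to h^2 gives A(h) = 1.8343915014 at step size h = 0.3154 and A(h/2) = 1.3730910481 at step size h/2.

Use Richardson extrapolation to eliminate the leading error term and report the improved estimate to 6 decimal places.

1.219324

r = 2: numerator weight 4, denominator 3.
Weighted: 5.4923641924 − 1.8343915014 = 3.6579726910
(4 × 1.3730910481 − 1.8343915014)/(4 − 1) = 1.2193242303
Correction |R − A(h/2)| = 1.538e-01; gap |A(h/2) − A(h)| = 4.613e-01.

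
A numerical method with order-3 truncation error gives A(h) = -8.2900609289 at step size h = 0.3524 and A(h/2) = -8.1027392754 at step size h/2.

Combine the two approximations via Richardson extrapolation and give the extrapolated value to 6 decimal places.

-8.075979

The method has order 3: 2^3 = 8.
A(h/2) − A(h) = -8.1027392754 − (-8.2900609289) = 0.1873216535
Divide by 2^3 − 1 = 7: 0.1873216535/7 = 0.0267602362
R = A(h/2) + (A(h/2) − A(h))/7 = -8.1027392754 + 0.0267602362 = -8.0759790392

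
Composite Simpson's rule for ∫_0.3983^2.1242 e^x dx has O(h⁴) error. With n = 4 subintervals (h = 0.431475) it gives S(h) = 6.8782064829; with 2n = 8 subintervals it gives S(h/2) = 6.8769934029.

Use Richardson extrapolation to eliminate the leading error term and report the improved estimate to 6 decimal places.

r = 4: numerator weight 16, denominator 15.
16*6.8769934029 = 110.0318944464; 110.0318944464 − 6.8782064829 = 103.1536879635
103.1536879635 ÷ 15 = 6.8769125309

6.876913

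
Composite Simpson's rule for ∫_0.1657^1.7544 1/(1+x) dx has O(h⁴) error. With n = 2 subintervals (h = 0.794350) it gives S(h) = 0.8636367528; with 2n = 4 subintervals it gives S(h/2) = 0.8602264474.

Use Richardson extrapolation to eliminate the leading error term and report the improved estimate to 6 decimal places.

0.859999

The method has order 4: 2^4 = 16.
16·0.8602264474 − 0.8636367528 = 12.8999864056
Divide by 2^4 − 1 = 15.
Extrapolated: 12.8999864056 / 15 = 0.8599990937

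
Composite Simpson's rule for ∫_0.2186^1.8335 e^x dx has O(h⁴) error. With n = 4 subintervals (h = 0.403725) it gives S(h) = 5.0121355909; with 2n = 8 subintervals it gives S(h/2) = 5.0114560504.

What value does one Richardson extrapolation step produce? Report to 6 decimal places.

Leading term ∝ h^4; use weight 16 = 2^4.
16*5.0114560504 − 5.0121355909 = 75.1711612155
Divide by 2^4 − 1 = 15.
R = 75.1711612155/15 = 5.0114107477
Correction |R − A(h/2)| = 4.530e-05; gap |A(h/2) − A(h)| = 6.795e-04.

5.011411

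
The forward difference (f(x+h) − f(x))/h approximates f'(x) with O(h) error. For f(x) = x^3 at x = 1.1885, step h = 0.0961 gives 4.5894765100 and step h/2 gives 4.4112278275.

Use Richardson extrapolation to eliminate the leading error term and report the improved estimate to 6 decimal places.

4.232979

With r = 1 the leading error scales as h^1, so the weight is 2^1 = 2.
Difference of the inputs: 4.4112278275 − 4.5894765100 = -0.1782486825
Correction (A(h/2) − A(h))/(2 − 1) = (-0.1782486825)/1 = -0.1782486825
R = A(h/2) + (A(h/2) − A(h))/1 = 4.4112278275 − 0.1782486825 = 4.2329791450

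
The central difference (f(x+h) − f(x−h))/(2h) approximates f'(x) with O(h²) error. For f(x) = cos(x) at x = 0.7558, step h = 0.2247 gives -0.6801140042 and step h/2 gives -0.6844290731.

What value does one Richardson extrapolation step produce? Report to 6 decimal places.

-0.685867

r = 2: numerator weight 4, denominator 3.
4*(-0.6844290731) = -2.7377162924; (-2.7377162924) − (-0.6801140042) = -2.0576022882
Extrapolated: (-2.0576022882) / 3 = -0.6858674294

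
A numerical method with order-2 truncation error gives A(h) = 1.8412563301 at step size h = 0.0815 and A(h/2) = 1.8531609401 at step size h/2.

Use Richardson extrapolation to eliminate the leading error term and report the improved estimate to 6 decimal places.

Method order is 2; weight 2^2 = 4.
Top: 4(1.8531609401) − (1.8412563301) = 5.5713874303
Denominator 4 − 1 = 3.
Extrapolated: 5.5713874303 / 3 = 1.8571291434

1.857129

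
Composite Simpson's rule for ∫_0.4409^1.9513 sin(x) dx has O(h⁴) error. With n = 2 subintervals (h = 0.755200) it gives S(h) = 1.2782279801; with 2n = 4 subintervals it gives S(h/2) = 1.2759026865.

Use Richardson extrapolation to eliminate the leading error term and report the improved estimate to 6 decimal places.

1.275748

Method order is 4; weight 2^4 = 16.
Numerator 16*A(h/2) − A(h) = 16*1.2759026865 − 1.2782279801 = 19.1362150039
Divide by 2^4 − 1 = 15.
(16*1.2759026865 − 1.2782279801)/(16 − 1) = 1.2757476669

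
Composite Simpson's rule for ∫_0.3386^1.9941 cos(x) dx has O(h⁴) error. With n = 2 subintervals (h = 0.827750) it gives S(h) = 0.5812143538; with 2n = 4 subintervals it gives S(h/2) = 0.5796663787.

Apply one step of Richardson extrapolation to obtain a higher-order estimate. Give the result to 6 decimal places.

Error is O(h^4); halving h shrinks it by 2^4 = 16.
16·0.5796663787 = 9.2746620592; 9.2746620592 − 0.5812143538 = 8.6934477054
Denominator 16 − 1 = 15.
Result: 0.5795631804

0.579563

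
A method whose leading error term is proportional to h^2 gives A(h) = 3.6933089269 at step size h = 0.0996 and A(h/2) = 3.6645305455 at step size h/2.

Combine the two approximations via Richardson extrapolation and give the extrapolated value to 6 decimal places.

The method has order 2: 2^2 = 4.
2^2×A(h/2) = 14.6581221820; minus A(h) gives 10.9648132551.
Divide by 2^2 − 1 = 3.
Extrapolated: 10.9648132551 / 3 = 3.6549377517

3.654938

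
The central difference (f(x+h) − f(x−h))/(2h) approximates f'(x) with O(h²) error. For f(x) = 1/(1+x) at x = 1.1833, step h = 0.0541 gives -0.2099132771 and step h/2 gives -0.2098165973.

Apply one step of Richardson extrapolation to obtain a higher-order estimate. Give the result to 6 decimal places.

-0.209784

With r = 2 the leading error scales as h^2, so the weight is 2^2 = 4.
Numerator 4*A(h/2) − A(h) = 4*(-0.2098165973) − (-0.2099132771) = -0.6293531121
(4*(-0.2098165973) − (-0.2099132771))/(4 − 1) = -0.2097843707
Correction |R − A(h/2)| = 3.223e-05; gap |A(h/2) − A(h)| = 9.668e-05.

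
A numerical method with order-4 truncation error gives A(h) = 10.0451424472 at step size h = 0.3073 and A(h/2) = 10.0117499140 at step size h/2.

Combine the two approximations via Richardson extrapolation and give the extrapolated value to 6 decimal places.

10.009524

Leading term ∝ h^4; use weight 16 = 2^4.
16×10.0117499140 = 160.1879986240; subtract 10.0451424472 → 150.1428561768
(16×10.0117499140 − 10.0451424472)/(16 − 1) = 10.0095237451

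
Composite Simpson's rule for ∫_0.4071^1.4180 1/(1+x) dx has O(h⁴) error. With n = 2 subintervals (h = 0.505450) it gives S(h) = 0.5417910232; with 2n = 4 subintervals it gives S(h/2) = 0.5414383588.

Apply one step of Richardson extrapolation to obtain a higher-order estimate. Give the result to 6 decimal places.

r = 4, so 2^r = 16.
Difference of the inputs: 0.5414383588 − 0.5417910232 = -0.0003526644
Correction (A(h/2) − A(h))/(16 − 1) = (-0.0003526644)/15 = -0.0000235110
R = A(h/2) + (A(h/2) − A(h))/15 = 0.5414383588 − 0.0000235110 = 0.5414148478
Gap between inputs: 3.527e-04; correction applied: −0.0000235110.

0.541415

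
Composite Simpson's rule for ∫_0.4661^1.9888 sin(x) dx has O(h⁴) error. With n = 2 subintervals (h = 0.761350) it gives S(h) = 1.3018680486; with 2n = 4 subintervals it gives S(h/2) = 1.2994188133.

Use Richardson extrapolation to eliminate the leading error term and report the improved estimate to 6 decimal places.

1.299256

r = 4, so 2^r = 16.
Weighted: 20.7907010128 − 1.3018680486 = 19.4888329642
Denominator 16 − 1 = 15.
Extrapolated: 19.4888329642 / 15 = 1.2992555309
Shift from A(h/2): −0.0001632824.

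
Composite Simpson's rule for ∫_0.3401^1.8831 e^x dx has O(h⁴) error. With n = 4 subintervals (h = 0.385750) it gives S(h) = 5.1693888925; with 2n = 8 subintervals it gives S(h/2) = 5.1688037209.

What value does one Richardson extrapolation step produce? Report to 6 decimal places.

r = 4, so 2^r = 16.
16*5.1688037209 − 5.1693888925 = 77.5314706419
Denominator 16 − 1 = 15.
77.5314706419 ÷ 15 = 5.1687647095
Gap between inputs: 5.852e-04; correction applied: −0.0000390114.

5.168765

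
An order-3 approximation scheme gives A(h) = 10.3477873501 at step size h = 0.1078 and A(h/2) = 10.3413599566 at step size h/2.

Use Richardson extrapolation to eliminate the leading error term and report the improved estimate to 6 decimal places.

10.340442

Order 3 gives 2^r = 8 and 2^r − 1 = 7.
Weighted: 82.7308796528 − 10.3477873501 = 72.3830923027
Denominator 8 − 1 = 7.
72.3830923027 ÷ 7 = 10.3404417575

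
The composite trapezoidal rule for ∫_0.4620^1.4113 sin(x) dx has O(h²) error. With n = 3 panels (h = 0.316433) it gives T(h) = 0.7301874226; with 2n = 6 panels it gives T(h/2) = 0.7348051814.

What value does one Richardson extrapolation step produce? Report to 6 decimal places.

With r = 2 the leading error scales as h^2, so the weight is 2^2 = 4.
Weighted: 2.9392207256 − 0.7301874226 = 2.2090333030
Denominator 4 − 1 = 3.
R = 2.2090333030/3 = 0.7363444343
Gap between inputs: 4.618e-03; correction applied: +0.0015392529.

0.736344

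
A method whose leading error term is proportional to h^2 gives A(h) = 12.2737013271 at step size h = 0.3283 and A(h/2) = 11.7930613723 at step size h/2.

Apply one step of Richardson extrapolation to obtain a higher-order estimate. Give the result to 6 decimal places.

11.632848

The method has order 2: 2^2 = 4.
Difference of the inputs: 11.7930613723 − 12.2737013271 = -0.4806399548
Divide by 2^2 − 1 = 3: (-0.4806399548)/3 = -0.1602133183
R = A(h/2) + (A(h/2) − A(h))/3 = 11.7930613723 − 0.1602133183 = 11.6328480540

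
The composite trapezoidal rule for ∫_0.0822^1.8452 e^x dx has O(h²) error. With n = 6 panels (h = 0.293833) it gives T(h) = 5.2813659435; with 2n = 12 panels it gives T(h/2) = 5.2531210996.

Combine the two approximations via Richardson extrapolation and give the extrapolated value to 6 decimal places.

Method order is 2; weight 2^2 = 4.
Difference of the inputs: 5.2531210996 − 5.2813659435 = -0.0282448439
Divide by 2^2 − 1 = 3: (-0.0282448439)/3 = -0.0094149480
R = 5.2531210996 − 0.0094149480 = 5.2437061516
Correction |R − A(h/2)| = 9.415e-03; gap |A(h/2) − A(h)| = 2.824e-02.

5.243706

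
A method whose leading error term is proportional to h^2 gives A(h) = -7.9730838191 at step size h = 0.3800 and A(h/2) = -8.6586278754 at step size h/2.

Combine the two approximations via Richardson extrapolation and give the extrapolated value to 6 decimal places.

-8.887143

With r = 2 the leading error scales as h^2, so the weight is 2^2 = 4.
4×(-8.6586278754) = -34.6345115016; subtract (-7.9730838191) → -26.6614276825
Divide by 2^2 − 1 = 3.
Result: -8.8871425608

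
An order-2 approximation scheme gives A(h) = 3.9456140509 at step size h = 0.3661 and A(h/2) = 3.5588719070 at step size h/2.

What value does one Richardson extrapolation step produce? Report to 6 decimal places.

3.429958

Order 2 gives 2^r = 4 and 2^r − 1 = 3.
4*3.5588719070 − 3.9456140509 = 10.2898735771
Divide by 2^2 − 1 = 3.
(4*3.5588719070 − 3.9456140509)/(4 − 1) = 3.4299578590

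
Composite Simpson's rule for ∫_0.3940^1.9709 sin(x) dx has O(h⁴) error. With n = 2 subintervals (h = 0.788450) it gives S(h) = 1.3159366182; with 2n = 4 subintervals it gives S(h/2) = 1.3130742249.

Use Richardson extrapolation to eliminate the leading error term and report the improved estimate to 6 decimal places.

1.312883

Method order is 4; weight 2^4 = 16.
Numerator 16*A(h/2) − A(h) = 16*1.3130742249 − 1.3159366182 = 19.6932509802
Divide by 2^4 − 1 = 15.
Result: 1.3128833987
Gap between inputs: 2.862e-03; correction applied: −0.0001908262.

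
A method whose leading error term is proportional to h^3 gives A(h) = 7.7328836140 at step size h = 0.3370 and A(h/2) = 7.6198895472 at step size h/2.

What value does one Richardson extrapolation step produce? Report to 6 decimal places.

7.603748

Order 3 gives 2^r = 8 and 2^r − 1 = 7.
Numerator 8·A(h/2) − A(h) = 8·7.6198895472 − 7.7328836140 = 53.2262327636
53.2262327636 ÷ 7 = 7.6037475377
Shift from A(h/2): −0.0161420095.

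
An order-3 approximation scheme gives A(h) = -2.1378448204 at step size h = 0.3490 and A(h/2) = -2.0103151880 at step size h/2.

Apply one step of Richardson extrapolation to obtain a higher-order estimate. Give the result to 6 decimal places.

-1.992097

The method has order 3: 2^3 = 8.
Top: 8(-2.0103151880) − (-2.1378448204) = -13.9446766836
Denominator 8 − 1 = 7.
(8·(-2.0103151880) − (-2.1378448204))/(8 − 1) = -1.9920966691
Shift from A(h/2): +0.0182185189.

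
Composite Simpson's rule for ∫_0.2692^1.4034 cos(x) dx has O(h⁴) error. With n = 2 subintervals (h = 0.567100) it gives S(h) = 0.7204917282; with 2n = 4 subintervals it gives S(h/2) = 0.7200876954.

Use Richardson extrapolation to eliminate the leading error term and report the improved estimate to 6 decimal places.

Leading term ∝ h^4; use weight 16 = 2^4.
2^4×A(h/2) = 11.5214031264; minus A(h) gives 10.8009113982.
Denominator 16 − 1 = 15.
Extrapolated: 10.8009113982 / 15 = 0.7200607599

0.720061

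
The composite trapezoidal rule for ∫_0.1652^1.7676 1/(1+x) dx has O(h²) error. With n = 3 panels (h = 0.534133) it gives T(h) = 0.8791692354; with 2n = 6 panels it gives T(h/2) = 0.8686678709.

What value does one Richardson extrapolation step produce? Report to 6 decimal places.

0.865167

The method has order 2: 2^2 = 4.
Top: 4(0.8686678709) − (0.8791692354) = 2.5955022482
Divide by 2^2 − 1 = 3.
2.5955022482 ÷ 3 = 0.8651674161
Gap between inputs: 1.050e-02; correction applied: −0.0035004548.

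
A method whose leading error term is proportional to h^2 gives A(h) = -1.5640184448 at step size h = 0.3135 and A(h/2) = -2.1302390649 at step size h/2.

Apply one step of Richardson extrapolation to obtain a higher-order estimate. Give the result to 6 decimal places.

Order 2 gives 2^r = 4 and 2^r − 1 = 3.
4·(-2.1302390649) = -8.5209562596; (-8.5209562596) − (-1.5640184448) = -6.9569378148
Divide by 2^2 − 1 = 3.
So the Richardson estimate is -2.3189792716.

-2.318979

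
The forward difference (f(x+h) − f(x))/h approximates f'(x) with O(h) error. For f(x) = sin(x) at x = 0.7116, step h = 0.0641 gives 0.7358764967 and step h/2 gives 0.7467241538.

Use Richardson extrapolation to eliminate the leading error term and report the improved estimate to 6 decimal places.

With r = 1 the leading error scales as h^1, so the weight is 2^1 = 2.
2*0.7467241538 − 0.7358764967 = 0.7575718109
Extrapolated: 0.7575718109 / 1 = 0.7575718109
Gap between inputs: 1.085e-02; correction applied: +0.0108476571.

0.757572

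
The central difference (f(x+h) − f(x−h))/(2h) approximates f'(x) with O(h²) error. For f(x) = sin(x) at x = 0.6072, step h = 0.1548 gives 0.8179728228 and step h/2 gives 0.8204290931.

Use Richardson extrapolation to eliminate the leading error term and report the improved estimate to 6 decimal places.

r = 2, so 2^r = 4.
Top: 4(0.8204290931) − (0.8179728228) = 2.4637435496
Denominator 4 − 1 = 3.
Result: 0.8212478499
Shift from A(h/2): +0.0008187568.

0.821248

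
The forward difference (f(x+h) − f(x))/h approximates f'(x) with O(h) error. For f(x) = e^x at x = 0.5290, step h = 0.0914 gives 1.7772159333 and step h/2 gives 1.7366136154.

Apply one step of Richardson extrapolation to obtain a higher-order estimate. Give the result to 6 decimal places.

r = 1: numerator weight 2, denominator 1.
Numerator 2×A(h/2) − A(h) = 2×1.7366136154 − 1.7772159333 = 1.6960112975
1.6960112975 ÷ 1 = 1.6960112975

1.696011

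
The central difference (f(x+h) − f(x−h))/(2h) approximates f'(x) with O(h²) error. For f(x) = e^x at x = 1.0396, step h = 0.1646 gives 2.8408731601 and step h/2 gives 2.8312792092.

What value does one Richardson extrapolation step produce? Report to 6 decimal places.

Method order is 2; weight 2^2 = 4.
Weighted: 11.3251168368 − 2.8408731601 = 8.4842436767
Divide by 2^2 − 1 = 3.
R = 8.4842436767/3 = 2.8280812256
Shift from A(h/2): −0.0031979836.

2.828081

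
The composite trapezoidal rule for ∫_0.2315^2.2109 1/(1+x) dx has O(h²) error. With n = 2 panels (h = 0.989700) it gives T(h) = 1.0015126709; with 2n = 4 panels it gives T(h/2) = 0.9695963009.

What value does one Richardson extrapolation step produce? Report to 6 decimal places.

Leading term ∝ h^2; use weight 4 = 2^2.
4×0.9695963009 − 1.0015126709 = 2.8768725327
2.8768725327 ÷ 3 = 0.9589575109

0.958958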